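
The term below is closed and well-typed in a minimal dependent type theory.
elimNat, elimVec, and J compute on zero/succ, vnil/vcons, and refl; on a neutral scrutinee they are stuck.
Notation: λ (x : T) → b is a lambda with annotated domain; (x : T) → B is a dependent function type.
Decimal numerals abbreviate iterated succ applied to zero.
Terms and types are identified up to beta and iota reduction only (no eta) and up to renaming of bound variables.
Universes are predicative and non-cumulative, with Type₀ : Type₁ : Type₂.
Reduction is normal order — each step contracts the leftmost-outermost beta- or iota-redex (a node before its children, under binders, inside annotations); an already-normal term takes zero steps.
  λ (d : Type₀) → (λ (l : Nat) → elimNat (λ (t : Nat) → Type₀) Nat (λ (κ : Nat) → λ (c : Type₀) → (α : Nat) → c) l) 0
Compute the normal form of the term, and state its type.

reduced normal form:
  λ (d : Type₀) → Nat
inferred type:
  (d : Type₀) → Type₀
observation: contracting a beta-redex first, the term normalizes in 2 steps.


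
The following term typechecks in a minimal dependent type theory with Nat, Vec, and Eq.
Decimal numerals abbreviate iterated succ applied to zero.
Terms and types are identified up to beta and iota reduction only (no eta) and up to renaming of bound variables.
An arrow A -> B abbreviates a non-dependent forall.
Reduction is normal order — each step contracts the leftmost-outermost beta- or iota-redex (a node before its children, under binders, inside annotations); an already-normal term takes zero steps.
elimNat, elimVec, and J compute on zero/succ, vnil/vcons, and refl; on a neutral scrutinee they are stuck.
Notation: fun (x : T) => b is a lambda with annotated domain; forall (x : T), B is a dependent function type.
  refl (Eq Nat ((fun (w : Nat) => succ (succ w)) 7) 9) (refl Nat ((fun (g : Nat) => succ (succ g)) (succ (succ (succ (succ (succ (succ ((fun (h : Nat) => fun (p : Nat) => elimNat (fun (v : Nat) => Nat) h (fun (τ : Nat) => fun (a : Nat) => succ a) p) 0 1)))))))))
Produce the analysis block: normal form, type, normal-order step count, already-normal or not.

resulting normal form:
  refl (Eq Nat 9 9) (refl Nat 9)
the term's type:
  Eq (Eq Nat 9 9) (refl Nat 9) (refl Nat 9)
steps to reach normal form (normal order): 8
term was already normal: no
first redex: a beta-redex


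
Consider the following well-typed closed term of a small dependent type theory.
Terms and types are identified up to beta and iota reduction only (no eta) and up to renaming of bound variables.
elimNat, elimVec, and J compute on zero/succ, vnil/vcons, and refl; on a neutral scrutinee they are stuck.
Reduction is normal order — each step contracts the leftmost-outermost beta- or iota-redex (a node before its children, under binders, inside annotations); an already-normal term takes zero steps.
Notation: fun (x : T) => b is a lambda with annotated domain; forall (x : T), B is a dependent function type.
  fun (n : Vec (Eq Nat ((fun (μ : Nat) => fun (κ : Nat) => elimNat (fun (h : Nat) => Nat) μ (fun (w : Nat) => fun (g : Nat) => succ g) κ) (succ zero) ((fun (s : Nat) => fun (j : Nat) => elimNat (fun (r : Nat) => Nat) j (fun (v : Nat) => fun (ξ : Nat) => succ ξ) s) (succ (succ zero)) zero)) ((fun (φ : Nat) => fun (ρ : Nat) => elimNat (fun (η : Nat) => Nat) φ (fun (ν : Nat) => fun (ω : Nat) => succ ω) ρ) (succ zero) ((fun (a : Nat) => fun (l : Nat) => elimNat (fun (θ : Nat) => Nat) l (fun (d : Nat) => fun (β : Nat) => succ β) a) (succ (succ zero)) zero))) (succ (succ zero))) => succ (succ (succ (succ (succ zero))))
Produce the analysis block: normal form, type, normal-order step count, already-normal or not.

resulting normal form:
  fun (n : Vec (Eq Nat (succ (succ (succ zero))) (succ (succ (succ zero)))) (succ (succ zero))) => succ (succ (succ (succ (succ zero))))
type:
  forall (n : Vec (Eq Nat (succ (succ (succ zero))) (succ (succ (succ zero)))) (succ (succ zero))), Nat
normal-order step count: 36
already normal: no
first contracted redex: a beta-redex


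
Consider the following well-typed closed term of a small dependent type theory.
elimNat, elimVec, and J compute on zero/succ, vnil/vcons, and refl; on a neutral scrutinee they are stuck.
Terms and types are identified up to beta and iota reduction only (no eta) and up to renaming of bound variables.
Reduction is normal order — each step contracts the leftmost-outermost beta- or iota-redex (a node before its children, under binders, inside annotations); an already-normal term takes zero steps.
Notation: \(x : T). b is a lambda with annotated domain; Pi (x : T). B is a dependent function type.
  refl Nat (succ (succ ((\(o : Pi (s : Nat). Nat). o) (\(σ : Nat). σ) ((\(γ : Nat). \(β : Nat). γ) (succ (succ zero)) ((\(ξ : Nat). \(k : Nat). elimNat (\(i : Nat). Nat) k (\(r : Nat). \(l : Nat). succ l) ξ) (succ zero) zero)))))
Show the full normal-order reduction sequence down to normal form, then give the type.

reduction (normal order):
  refl Nat (succ (succ ((\(o : Pi (s : Nat). Nat). o) (\(σ : Nat). σ) ((\(γ : Nat). \(β : Nat). γ) (succ (succ zero)) ((\(ξ : Nat). \(k : Nat). elimNat (\(i : Nat). Nat) k (\(r : Nat). \(l : Nat). succ l) ξ) (succ zero) zero)))))
  ~> refl Nat (succ (succ ((\(o : Nat). o) ((\(s : Nat). \(σ : Nat). s) (succ (succ zero)) ((\(γ : Nat). \(β : Nat). elimNat (\(ξ : Nat). Nat) β (\(k : Nat). \(i : Nat). succ i) γ) (succ zero) zero)))))
  ~> refl Nat (succ (succ ((\(o : Nat). \(s : Nat). o) (succ (succ zero)) ((\(σ : Nat). \(γ : Nat). elimNat (\(β : Nat). Nat) γ (\(ξ : Nat). \(k : Nat). succ k) σ) (succ zero) zero))))
  ~> refl Nat (succ (succ ((\(o : Nat). succ (succ zero)) ((\(s : Nat). \(σ : Nat). elimNat (\(γ : Nat). Nat) σ (\(β : Nat). \(ξ : Nat). succ ξ) s) (succ zero) zero))))
  ~> refl Nat (succ (succ (succ (succ zero))))
inferred type:
  Eq Nat (succ (succ (succ (succ zero)))) (succ (succ (succ (succ zero))))


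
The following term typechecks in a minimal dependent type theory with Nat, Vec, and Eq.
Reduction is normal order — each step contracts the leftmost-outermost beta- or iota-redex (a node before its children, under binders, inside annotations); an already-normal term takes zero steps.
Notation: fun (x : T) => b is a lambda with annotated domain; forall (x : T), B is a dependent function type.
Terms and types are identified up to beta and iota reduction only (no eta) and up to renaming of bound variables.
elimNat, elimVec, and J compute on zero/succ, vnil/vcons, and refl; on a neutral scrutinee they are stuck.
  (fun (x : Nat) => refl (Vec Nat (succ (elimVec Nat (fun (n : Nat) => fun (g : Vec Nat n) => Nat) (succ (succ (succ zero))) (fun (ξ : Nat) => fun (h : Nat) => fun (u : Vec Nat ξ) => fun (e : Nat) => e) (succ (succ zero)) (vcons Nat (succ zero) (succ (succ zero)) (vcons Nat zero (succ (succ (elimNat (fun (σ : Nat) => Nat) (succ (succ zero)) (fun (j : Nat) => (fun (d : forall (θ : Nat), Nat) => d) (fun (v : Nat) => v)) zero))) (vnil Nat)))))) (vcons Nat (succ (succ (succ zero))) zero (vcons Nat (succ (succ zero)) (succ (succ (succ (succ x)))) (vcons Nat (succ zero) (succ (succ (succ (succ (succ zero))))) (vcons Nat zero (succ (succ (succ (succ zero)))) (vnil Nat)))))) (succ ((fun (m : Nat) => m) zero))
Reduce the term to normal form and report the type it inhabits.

reduced normal form:
  refl (Vec Nat (succ (succ (succ (succ zero))))) (vcons Nat (succ (succ (succ zero))) zero (vcons Nat (succ (succ zero)) (succ (succ (succ (succ (succ zero))))) (vcons Nat (succ zero) (succ (succ (succ (succ (succ zero))))) (vcons Nat zero (succ (succ (succ (succ zero)))) (vnil Nat)))))
the term's type:
  Eq (Vec Nat (succ (succ (succ (succ zero))))) (vcons Nat (succ (succ (succ zero))) zero (vcons Nat (succ (succ zero)) (succ (succ (succ (succ (succ zero))))) (vcons Nat (succ zero) (succ (succ (succ (succ (succ zero))))) (vcons Nat zero (succ (succ (succ (succ zero)))) (vnil Nat))))) (vcons Nat (succ (succ (succ zero))) zero (vcons Nat (succ (succ zero)) (succ (succ (succ (succ (succ zero))))) (vcons Nat (succ zero) (succ (succ (succ (succ (succ zero))))) (vcons Nat zero (succ (succ (succ (succ zero)))) (vnil Nat)))))
observation: 13 normal-order steps normalize the term, beginning with a beta-redex.


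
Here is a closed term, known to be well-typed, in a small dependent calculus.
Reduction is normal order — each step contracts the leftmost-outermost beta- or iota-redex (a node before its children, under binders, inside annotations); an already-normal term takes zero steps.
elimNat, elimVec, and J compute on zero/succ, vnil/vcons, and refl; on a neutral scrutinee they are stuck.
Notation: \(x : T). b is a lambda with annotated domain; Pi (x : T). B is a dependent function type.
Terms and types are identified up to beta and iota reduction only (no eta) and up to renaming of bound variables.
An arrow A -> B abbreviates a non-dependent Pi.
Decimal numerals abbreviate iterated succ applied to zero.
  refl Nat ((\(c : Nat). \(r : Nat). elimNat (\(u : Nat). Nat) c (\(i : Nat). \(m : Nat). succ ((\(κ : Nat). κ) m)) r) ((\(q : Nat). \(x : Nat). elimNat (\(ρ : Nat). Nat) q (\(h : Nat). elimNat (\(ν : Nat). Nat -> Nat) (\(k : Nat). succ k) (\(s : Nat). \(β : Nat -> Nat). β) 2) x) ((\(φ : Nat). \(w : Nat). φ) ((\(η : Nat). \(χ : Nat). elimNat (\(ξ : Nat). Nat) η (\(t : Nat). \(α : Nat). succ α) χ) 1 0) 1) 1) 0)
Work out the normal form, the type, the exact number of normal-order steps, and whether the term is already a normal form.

normal form:
  refl Nat 2
the term's type:
  Eq Nat 2 2
reduction steps (normal order): 21
already normal: no
first contracted redex: a beta-redex


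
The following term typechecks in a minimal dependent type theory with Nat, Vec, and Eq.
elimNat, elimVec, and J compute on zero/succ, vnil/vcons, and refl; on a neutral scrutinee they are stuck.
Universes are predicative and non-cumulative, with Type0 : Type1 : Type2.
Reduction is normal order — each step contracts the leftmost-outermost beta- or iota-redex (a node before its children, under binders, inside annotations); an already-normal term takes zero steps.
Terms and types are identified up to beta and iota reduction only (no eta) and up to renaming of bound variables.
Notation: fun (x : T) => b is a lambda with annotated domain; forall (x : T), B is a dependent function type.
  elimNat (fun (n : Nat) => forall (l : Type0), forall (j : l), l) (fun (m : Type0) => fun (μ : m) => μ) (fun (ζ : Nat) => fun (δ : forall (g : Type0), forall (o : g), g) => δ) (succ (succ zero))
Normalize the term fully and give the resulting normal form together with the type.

reduced normal form:
  fun (n : Type0) => fun (l : n) => l
the term's type:
  forall (n : Type0), forall (l : n), n
observation: normalization takes exactly 7 steps under the normal-order strategy.


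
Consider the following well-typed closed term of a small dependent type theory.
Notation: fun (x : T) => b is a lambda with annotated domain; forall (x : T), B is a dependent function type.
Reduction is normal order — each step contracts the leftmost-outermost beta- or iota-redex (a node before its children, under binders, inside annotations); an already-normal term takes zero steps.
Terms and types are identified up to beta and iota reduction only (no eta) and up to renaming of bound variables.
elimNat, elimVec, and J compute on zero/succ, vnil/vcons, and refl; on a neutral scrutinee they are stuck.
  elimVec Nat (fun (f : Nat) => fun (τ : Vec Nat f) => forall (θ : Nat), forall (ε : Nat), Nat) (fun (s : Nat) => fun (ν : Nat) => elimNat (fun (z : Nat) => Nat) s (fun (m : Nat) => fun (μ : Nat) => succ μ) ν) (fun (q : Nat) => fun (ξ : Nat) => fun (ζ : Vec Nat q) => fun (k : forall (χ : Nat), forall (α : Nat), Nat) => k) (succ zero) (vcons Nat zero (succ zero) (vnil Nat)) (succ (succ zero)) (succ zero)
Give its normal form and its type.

normal form:
  succ (succ (succ zero))
type:
  Nat


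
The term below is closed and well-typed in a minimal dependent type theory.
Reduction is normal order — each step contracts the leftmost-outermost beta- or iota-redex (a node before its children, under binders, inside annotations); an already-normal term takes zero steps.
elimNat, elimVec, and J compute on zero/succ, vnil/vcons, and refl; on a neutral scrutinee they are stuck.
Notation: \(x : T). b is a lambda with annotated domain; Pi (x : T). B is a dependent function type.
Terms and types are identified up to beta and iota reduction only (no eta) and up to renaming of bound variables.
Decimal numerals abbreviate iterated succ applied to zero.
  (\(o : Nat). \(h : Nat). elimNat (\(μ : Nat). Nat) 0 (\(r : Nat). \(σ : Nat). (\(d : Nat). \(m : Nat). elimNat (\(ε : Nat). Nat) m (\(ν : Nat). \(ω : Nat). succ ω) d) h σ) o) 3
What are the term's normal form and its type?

normal form:
  \(o : Nat). elimNat (\(h : Nat). Nat) (elimNat (\(μ : Nat). Nat) (elimNat (\(r : Nat). Nat) 0 (\(σ : Nat). \(d : Nat). succ d) o) (\(m : Nat). \(ε : Nat). succ ε) o) (\(ν : Nat). \(ω : Nat). succ ω) o
type:
  Pi (o : Nat). Nat
observation: the leftmost-outermost redex is a beta-redex, and normalization takes 17 steps.


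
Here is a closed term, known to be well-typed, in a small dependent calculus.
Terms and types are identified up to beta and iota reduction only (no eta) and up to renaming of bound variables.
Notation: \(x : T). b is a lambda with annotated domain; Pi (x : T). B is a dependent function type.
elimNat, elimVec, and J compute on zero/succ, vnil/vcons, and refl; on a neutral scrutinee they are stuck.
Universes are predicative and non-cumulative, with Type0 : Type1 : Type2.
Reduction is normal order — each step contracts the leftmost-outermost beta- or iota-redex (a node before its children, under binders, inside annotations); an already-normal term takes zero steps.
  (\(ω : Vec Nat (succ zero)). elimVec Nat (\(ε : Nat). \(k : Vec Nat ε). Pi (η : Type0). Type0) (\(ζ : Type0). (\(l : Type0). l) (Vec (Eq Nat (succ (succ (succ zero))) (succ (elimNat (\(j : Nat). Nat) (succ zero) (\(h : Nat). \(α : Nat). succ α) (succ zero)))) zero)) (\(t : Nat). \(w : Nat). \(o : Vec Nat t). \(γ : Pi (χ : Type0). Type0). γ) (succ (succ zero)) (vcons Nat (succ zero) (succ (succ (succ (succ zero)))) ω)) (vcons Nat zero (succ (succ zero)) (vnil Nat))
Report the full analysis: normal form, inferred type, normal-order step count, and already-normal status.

normal form:
  \(ω : Type0). Vec (Eq Nat (succ (succ (succ zero))) (succ (succ (succ zero)))) zero
type:
  Pi (ω : Type0). Type0
reduction steps (normal order): 17
started in normal form: no
first contracted redex: a beta-redex


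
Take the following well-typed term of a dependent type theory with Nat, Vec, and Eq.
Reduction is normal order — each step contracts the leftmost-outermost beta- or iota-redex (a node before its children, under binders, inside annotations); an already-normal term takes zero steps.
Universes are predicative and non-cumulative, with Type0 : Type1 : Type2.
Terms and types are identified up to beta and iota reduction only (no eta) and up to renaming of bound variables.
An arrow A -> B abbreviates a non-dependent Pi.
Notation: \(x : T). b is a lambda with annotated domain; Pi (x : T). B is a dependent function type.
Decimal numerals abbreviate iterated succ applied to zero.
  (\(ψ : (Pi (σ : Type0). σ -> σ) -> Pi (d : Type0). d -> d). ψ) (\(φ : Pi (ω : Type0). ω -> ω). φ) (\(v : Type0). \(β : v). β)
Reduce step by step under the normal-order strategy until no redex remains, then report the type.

normal-order reduction sequence:
  (\(ψ : (Pi (σ : Type0). σ -> σ) -> Pi (d : Type0). d -> d). ψ) (\(φ : Pi (ω : Type0). ω -> ω). φ) (\(v : Type0). \(β : v). β)
  ~> (\(ψ : Pi (σ : Type0). σ -> σ). ψ) (\(d : Type0). \(φ : d). φ)
  ~> \(ψ : Type0). \(σ : ψ). σ
the term's type:
  Pi (ψ : Type0). ψ -> ψ


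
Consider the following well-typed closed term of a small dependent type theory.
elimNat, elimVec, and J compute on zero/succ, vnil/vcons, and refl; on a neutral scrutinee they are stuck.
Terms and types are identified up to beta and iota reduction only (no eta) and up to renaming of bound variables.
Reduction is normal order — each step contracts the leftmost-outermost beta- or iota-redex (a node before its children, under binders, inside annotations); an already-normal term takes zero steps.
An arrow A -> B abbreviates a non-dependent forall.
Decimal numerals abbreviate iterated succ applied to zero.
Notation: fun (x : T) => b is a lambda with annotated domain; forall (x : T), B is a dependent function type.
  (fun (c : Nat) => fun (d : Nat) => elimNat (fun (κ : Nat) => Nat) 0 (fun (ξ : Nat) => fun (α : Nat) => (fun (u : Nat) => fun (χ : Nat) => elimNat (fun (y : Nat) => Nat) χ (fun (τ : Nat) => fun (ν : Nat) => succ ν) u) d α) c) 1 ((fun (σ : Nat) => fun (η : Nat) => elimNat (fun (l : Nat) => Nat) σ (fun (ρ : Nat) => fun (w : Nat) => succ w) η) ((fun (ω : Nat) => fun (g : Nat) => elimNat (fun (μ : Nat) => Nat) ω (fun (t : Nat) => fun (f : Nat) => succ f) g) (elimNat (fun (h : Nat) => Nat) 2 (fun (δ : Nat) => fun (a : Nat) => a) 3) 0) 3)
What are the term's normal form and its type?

normal form:
  5
inferred type:
  Nat
observation: reduction starts at a beta-redex, and 49 normal-order steps reach the normal form.


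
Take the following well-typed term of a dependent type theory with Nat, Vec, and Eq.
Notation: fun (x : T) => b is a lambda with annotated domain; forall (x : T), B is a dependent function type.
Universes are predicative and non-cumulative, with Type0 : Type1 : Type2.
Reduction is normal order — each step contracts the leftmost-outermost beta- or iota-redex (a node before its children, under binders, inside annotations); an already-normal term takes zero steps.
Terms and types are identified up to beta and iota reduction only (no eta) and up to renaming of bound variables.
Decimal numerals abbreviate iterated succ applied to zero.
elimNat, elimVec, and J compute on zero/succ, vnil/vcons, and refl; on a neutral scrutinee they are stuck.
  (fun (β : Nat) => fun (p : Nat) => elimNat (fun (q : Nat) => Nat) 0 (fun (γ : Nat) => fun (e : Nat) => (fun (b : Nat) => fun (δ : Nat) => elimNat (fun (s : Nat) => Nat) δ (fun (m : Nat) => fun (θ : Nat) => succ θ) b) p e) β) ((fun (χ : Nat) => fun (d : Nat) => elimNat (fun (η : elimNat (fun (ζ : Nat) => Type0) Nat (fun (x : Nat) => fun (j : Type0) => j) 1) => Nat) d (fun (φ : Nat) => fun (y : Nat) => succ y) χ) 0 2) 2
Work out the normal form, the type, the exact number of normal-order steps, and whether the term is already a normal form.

normal form:
  4
inferred type:
  Nat
steps to reach normal form (normal order): 21
started in normal form: no
first redex: a beta-redex


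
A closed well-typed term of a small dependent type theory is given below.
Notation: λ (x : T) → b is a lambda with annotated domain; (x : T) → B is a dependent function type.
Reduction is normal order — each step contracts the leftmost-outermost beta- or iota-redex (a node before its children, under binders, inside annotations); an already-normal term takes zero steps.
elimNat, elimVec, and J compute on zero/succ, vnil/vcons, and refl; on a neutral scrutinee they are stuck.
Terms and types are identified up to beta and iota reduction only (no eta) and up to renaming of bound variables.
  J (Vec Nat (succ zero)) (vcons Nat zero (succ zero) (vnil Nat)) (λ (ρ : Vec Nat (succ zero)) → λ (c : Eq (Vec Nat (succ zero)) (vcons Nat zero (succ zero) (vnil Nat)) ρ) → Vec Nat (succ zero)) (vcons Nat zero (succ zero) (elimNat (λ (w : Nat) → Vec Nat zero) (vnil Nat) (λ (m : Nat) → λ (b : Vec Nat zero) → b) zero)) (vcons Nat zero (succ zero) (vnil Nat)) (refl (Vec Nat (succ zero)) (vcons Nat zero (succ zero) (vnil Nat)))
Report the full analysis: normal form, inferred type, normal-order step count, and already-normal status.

reduced normal form:
  vcons Nat zero (succ zero) (vnil Nat)
type:
  Vec Nat (succ zero)
reduction steps (normal order): 2
already normal: no
first contracted redex: a J iota-redex


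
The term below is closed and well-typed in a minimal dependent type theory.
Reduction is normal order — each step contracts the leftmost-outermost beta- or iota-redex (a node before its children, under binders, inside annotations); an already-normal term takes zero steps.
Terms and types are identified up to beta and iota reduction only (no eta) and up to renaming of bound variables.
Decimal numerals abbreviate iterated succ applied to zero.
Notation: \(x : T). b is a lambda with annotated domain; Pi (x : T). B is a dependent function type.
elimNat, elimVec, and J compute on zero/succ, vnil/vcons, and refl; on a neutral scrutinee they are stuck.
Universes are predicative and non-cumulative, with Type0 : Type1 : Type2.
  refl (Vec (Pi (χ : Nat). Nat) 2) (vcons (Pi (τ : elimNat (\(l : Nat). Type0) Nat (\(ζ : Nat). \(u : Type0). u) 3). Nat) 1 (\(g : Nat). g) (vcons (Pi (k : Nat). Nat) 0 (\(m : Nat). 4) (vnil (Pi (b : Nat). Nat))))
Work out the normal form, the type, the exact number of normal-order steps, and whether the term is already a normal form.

resulting normal form:
  refl (Vec (Pi (χ : Nat). Nat) 2) (vcons (Pi (τ : Nat). Nat) 1 (\(l : Nat). l) (vcons (Pi (ζ : Nat). Nat) 0 (\(u : Nat). 4) (vnil (Pi (g : Nat). Nat))))
type:
  Eq (Vec (Pi (χ : Nat). Nat) 2) (vcons (Pi (τ : Nat). Nat) 1 (\(l : Nat). l) (vcons (Pi (ζ : Nat). Nat) 0 (\(u : Nat). 4) (vnil (Pi (g : Nat). Nat)))) (vcons (Pi (k : Nat). Nat) 1 (\(m : Nat). m) (vcons (Pi (b : Nat). Nat) 0 (\(s : Nat). 4) (vnil (Pi (ψ : Nat). Nat))))
steps to reach normal form (normal order): 10
already normal: no
first contracted redex: an elimNat iota-redex


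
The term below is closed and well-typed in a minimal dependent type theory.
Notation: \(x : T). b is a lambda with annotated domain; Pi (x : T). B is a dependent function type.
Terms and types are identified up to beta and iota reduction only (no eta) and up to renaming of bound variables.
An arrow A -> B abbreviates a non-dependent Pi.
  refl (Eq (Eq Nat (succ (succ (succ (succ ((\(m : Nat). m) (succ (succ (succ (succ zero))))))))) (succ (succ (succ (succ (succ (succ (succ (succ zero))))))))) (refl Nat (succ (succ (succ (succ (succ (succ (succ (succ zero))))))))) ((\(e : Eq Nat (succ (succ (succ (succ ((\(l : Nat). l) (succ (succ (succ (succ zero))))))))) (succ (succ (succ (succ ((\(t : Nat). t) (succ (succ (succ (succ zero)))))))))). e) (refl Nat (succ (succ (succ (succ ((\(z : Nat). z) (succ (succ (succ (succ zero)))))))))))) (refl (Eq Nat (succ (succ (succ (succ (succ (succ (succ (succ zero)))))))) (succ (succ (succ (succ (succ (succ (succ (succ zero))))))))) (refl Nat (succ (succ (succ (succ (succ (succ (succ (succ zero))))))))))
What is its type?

the term's type:
  Eq (Eq (Eq Nat (succ (succ (succ (succ (succ (succ (succ (succ zero)))))))) (succ (succ (succ (succ (succ (succ (succ (succ zero))))))))) (refl Nat (succ (succ (succ (succ (succ (succ (succ (succ zero))))))))) (refl Nat (succ (succ (succ (succ (succ (succ (succ (succ zero)))))))))) (refl (Eq Nat (succ (succ (succ (succ (succ (succ (succ (succ zero)))))))) (succ (succ (succ (succ (succ (succ (succ (succ zero))))))))) (refl Nat (succ (succ (succ (succ (succ (succ (succ (succ zero)))))))))) (refl (Eq Nat (succ (succ (succ (succ (succ (succ (succ (succ zero)))))))) (succ (succ (succ (succ (succ (succ (succ (succ zero))))))))) (refl Nat (succ (succ (succ (succ (succ (succ (succ (succ zero))))))))))


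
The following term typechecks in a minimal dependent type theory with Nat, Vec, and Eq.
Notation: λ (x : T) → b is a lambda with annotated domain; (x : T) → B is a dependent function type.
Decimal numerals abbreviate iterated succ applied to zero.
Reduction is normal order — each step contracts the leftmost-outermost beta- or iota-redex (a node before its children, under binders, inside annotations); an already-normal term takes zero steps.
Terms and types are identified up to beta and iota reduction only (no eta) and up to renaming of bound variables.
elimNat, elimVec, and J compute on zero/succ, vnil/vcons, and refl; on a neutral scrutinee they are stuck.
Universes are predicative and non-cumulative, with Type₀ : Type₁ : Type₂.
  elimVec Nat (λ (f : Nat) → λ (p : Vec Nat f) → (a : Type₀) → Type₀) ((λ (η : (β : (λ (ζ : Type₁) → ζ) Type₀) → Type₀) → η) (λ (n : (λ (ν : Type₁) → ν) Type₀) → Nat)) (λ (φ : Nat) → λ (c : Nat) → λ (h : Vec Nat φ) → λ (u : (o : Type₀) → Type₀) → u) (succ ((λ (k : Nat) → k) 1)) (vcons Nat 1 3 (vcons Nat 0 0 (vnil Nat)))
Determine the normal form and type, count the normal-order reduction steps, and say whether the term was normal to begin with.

resulting normal form:
  λ (f : Type₀) → Nat
type:
  (f : Type₀) → Type₀
steps to reach normal form (normal order): 13
term was already normal: no
first redex: an elimVec iota-redex


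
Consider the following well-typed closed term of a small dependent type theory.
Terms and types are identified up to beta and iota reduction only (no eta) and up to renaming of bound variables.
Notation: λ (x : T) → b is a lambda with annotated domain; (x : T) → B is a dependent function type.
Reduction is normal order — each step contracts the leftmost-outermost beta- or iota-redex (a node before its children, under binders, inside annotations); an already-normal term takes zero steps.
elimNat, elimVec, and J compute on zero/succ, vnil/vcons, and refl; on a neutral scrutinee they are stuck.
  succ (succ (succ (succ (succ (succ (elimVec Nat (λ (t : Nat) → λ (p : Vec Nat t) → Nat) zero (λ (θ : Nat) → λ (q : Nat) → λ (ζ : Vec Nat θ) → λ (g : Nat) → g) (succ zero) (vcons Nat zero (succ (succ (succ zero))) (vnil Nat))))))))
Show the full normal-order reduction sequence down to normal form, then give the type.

reduction (normal order):
  succ (succ (succ (succ (succ (succ (elimVec Nat (λ (t : Nat) → λ (p : Vec Nat t) → Nat) zero (λ (θ : Nat) → λ (q : Nat) → λ (ζ : Vec Nat θ) → λ (g : Nat) → g) (succ zero) (vcons Nat zero (succ (succ (succ zero))) (vnil Nat))))))))
  ~> succ (succ (succ (succ (succ (succ ((λ (t : Nat) → λ (p : Nat) → λ (θ : Vec Nat t) → λ (q : Nat) → q) zero (succ (succ (succ zero))) (vnil Nat) (elimVec Nat (λ (ζ : Nat) → λ (g : Vec Nat ζ) → Nat) zero (λ (α : Nat) → λ (χ : Nat) → λ (σ : Vec Nat α) → λ (c : Nat) → c) zero (vnil Nat))))))))
  ~> succ (succ (succ (succ (succ (succ ((λ (t : Nat) → λ (p : Vec Nat zero) → λ (θ : Nat) → θ) (succ (succ (succ zero))) (vnil Nat) (elimVec Nat (λ (q : Nat) → λ (ζ : Vec Nat q) → Nat) zero (λ (g : Nat) → λ (α : Nat) → λ (χ : Vec Nat g) → λ (σ : Nat) → σ) zero (vnil Nat))))))))
  ~> succ (succ (succ (succ (succ (succ ((λ (t : Vec Nat zero) → λ (p : Nat) → p) (vnil Nat) (elimVec Nat (λ (θ : Nat) → λ (q : Vec Nat θ) → Nat) zero (λ (ζ : Nat) → λ (g : Nat) → λ (α : Vec Nat ζ) → λ (χ : Nat) → χ) zero (vnil Nat))))))))
  ~> succ (succ (succ (succ (succ (succ ((λ (t : Nat) → t) (elimVec Nat (λ (p : Nat) → λ (θ : Vec Nat p) → Nat) zero (λ (q : Nat) → λ (ζ : Nat) → λ (g : Vec Nat q) → λ (α : Nat) → α) zero (vnil Nat))))))))
  ~> succ (succ (succ (succ (succ (succ (elimVec Nat (λ (t : Nat) → λ (p : Vec Nat t) → Nat) zero (λ (θ : Nat) → λ (q : Nat) → λ (ζ : Vec Nat θ) → λ (g : Nat) → g) zero (vnil Nat)))))))
  ~> succ (succ (succ (succ (succ (succ zero)))))
the term's type:
  Nat


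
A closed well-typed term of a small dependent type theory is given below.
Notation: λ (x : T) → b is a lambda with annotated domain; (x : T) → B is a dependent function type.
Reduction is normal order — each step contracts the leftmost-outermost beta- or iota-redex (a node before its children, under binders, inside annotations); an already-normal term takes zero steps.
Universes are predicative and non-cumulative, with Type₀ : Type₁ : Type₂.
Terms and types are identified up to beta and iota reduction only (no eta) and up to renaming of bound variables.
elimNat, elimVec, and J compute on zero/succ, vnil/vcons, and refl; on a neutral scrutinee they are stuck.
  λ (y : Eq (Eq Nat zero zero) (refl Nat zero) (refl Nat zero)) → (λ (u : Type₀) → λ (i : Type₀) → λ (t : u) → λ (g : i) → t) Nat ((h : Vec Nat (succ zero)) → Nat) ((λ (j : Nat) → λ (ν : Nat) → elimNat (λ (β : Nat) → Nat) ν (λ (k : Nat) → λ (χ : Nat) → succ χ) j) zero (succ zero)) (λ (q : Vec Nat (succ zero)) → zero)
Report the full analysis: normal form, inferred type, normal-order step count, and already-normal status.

reduced normal form:
  λ (y : Eq (Eq Nat zero zero) (refl Nat zero) (refl Nat zero)) → succ zero
inferred type:
  (y : Eq (Eq Nat zero zero) (refl Nat zero) (refl Nat zero)) → Nat
steps to reach normal form (normal order): 7
term was already normal: no
first contracted redex: a beta-redex


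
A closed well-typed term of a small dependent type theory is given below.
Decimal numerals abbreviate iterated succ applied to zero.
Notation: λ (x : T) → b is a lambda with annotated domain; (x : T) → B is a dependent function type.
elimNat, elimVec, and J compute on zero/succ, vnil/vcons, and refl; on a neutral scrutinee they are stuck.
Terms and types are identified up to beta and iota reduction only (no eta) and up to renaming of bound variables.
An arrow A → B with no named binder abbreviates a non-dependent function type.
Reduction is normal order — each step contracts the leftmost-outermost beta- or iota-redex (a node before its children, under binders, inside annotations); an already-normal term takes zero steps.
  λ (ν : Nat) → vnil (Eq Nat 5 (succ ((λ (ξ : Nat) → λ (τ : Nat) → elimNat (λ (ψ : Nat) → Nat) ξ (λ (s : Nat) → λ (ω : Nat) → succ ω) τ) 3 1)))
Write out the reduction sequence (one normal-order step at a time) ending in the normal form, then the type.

normal-order reduction:
  λ (ν : Nat) → vnil (Eq Nat 5 (succ ((λ (ξ : Nat) → λ (τ : Nat) → elimNat (λ (ψ : Nat) → Nat) ξ (λ (s : Nat) → λ (ω : Nat) → succ ω) τ) 3 1)))
  ~> λ (ν : Nat) → vnil (Eq Nat 5 (succ ((λ (ξ : Nat) → elimNat (λ (τ : Nat) → Nat) 3 (λ (ψ : Nat) → λ (s : Nat) → succ s) ξ) 1)))
  ~> λ (ν : Nat) → vnil (Eq Nat 5 (succ (elimNat (λ (ξ : Nat) → Nat) 3 (λ (τ : Nat) → λ (ψ : Nat) → succ ψ) 1)))
  ~> λ (ν : Nat) → vnil (Eq Nat 5 (succ ((λ (ξ : Nat) → λ (τ : Nat) → succ τ) 0 (elimNat (λ (ψ : Nat) → Nat) 3 (λ (s : Nat) → λ (ω : Nat) → succ ω) 0))))
  ~> λ (ν : Nat) → vnil (Eq Nat 5 (succ ((λ (ξ : Nat) → succ ξ) (elimNat (λ (τ : Nat) → Nat) 3 (λ (ψ : Nat) → λ (s : Nat) → succ s) 0))))
  ~> λ (ν : Nat) → vnil (Eq Nat 5 (succ (succ (elimNat (λ (ξ : Nat) → Nat) 3 (λ (τ : Nat) → λ (ψ : Nat) → succ ψ) 0))))
  ~> λ (ν : Nat) → vnil (Eq Nat 5 5)
type:
  Nat → Vec (Eq Nat 5 5) 0


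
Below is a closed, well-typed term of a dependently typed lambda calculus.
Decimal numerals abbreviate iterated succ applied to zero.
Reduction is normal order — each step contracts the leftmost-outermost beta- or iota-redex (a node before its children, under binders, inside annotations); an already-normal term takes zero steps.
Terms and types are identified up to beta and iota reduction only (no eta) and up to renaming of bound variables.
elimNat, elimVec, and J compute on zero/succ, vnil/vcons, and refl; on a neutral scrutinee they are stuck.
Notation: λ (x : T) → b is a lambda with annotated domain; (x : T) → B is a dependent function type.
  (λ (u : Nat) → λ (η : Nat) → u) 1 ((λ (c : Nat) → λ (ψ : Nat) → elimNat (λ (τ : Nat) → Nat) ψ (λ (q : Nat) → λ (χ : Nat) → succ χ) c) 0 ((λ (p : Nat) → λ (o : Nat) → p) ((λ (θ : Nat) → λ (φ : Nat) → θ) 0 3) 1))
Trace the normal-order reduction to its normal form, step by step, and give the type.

reduction (normal order):
  (λ (u : Nat) → λ (η : Nat) → u) 1 ((λ (c : Nat) → λ (ψ : Nat) → elimNat (λ (τ : Nat) → Nat) ψ (λ (q : Nat) → λ (χ : Nat) → succ χ) c) 0 ((λ (p : Nat) → λ (o : Nat) → p) ((λ (θ : Nat) → λ (φ : Nat) → θ) 0 3) 1))
  ~> (λ (u : Nat) → 1) ((λ (η : Nat) → λ (c : Nat) → elimNat (λ (ψ : Nat) → Nat) c (λ (τ : Nat) → λ (q : Nat) → succ q) η) 0 ((λ (χ : Nat) → λ (p : Nat) → χ) ((λ (o : Nat) → λ (θ : Nat) → o) 0 3) 1))
  ~> 1
type:
  Nat


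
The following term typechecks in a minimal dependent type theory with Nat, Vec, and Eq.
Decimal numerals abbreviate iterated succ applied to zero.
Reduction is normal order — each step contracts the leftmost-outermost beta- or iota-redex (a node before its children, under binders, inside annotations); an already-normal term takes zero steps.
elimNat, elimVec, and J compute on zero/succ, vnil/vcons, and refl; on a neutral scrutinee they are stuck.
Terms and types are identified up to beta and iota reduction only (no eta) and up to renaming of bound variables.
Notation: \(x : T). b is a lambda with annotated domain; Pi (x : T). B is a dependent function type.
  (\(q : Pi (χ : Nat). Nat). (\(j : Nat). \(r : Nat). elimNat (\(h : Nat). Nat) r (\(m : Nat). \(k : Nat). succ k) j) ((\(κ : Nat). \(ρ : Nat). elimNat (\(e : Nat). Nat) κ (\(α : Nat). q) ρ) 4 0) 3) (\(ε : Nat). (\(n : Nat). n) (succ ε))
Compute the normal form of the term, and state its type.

reduced normal form:
  7
type:
  Nat


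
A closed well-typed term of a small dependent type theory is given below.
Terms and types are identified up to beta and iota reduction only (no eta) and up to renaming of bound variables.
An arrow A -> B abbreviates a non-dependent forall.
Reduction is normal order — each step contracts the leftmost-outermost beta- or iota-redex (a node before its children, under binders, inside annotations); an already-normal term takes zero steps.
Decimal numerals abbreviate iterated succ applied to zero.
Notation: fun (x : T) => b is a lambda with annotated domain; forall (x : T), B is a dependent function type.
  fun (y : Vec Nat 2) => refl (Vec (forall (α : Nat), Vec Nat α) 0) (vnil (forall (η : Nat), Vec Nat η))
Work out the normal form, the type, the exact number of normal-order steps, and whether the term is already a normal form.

reduced normal form:
  fun (y : Vec Nat 2) => refl (Vec (forall (α : Nat), Vec Nat α) 0) (vnil (forall (η : Nat), Vec Nat η))
type:
  Vec Nat 2 -> Eq (Vec (forall (y : Nat), Vec Nat y) 0) (vnil (forall (α : Nat), Vec Nat α)) (vnil (forall (η : Nat), Vec Nat η))
reduction steps (normal order): 0
started in normal form: yes


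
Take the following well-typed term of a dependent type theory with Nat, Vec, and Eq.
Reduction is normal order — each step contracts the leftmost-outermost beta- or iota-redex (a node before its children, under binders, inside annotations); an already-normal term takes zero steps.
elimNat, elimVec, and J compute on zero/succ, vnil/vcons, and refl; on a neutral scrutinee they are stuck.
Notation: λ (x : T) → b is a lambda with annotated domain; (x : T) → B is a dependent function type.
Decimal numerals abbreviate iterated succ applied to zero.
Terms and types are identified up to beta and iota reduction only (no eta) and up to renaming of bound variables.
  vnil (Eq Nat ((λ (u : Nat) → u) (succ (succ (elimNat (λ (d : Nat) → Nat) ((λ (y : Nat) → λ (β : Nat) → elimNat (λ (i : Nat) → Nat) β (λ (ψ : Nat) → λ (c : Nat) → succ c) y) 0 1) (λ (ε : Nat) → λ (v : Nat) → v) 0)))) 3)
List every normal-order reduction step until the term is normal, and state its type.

normal-order reduction sequence:
  vnil (Eq Nat ((λ (u : Nat) → u) (succ (succ (elimNat (λ (d : Nat) → Nat) ((λ (y : Nat) → λ (β : Nat) → elimNat (λ (i : Nat) → Nat) β (λ (ψ : Nat) → λ (c : Nat) → succ c) y) 0 1) (λ (ε : Nat) → λ (v : Nat) → v) 0)))) 3)
  ~> vnil (Eq Nat (succ (succ (elimNat (λ (u : Nat) → Nat) ((λ (d : Nat) → λ (y : Nat) → elimNat (λ (β : Nat) → Nat) y (λ (i : Nat) → λ (ψ : Nat) → succ ψ) d) 0 1) (λ (c : Nat) → λ (ε : Nat) → ε) 0))) 3)
  ~> vnil (Eq Nat (succ (succ ((λ (u : Nat) → λ (d : Nat) → elimNat (λ (y : Nat) → Nat) d (λ (β : Nat) → λ (i : Nat) → succ i) u) 0 1))) 3)
  ~> vnil (Eq Nat (succ (succ ((λ (u : Nat) → elimNat (λ (d : Nat) → Nat) u (λ (y : Nat) → λ (β : Nat) → succ β) 0) 1))) 3)
  ~> vnil (Eq Nat (succ (succ (elimNat (λ (u : Nat) → Nat) 1 (λ (d : Nat) → λ (y : Nat) → succ y) 0))) 3)
  ~> vnil (Eq Nat 3 3)
the term's type:
  Vec (Eq Nat 3 3) 0


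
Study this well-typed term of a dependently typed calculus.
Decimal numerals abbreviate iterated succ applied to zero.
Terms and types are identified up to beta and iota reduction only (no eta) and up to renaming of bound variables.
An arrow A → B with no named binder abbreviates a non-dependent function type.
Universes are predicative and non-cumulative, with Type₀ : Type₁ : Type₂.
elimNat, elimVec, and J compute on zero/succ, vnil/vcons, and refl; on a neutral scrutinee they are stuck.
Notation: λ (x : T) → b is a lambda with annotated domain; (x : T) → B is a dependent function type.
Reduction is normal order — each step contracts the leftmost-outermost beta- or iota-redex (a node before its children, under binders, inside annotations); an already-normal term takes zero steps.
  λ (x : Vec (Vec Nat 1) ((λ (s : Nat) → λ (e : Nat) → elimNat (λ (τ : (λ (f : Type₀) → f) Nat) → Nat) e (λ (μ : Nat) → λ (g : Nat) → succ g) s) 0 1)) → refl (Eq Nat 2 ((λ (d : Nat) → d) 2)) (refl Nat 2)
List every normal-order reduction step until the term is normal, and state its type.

reduction (normal order):
  λ (x : Vec (Vec Nat 1) ((λ (s : Nat) → λ (e : Nat) → elimNat (λ (τ : (λ (f : Type₀) → f) Nat) → Nat) e (λ (μ : Nat) → λ (g : Nat) → succ g) s) 0 1)) → refl (Eq Nat 2 ((λ (d : Nat) → d) 2)) (refl Nat 2)
  ~> λ (x : Vec (Vec Nat 1) ((λ (s : Nat) → elimNat (λ (e : (λ (τ : Type₀) → τ) Nat) → Nat) s (λ (f : Nat) → λ (μ : Nat) → succ μ) 0) 1)) → refl (Eq Nat 2 ((λ (g : Nat) → g) 2)) (refl Nat 2)
  ~> λ (x : Vec (Vec Nat 1) (elimNat (λ (s : (λ (e : Type₀) → e) Nat) → Nat) 1 (λ (τ : Nat) → λ (f : Nat) → succ f) 0)) → refl (Eq Nat 2 ((λ (μ : Nat) → μ) 2)) (refl Nat 2)
  ~> λ (x : Vec (Vec Nat 1) 1) → refl (Eq Nat 2 ((λ (s : Nat) → s) 2)) (refl Nat 2)
  ~> λ (x : Vec (Vec Nat 1) 1) → refl (Eq Nat 2 2) (refl Nat 2)
inferred type:
  Vec (Vec Nat 1) 1 → Eq (Eq Nat 2 2) (refl Nat 2) (refl Nat 2)


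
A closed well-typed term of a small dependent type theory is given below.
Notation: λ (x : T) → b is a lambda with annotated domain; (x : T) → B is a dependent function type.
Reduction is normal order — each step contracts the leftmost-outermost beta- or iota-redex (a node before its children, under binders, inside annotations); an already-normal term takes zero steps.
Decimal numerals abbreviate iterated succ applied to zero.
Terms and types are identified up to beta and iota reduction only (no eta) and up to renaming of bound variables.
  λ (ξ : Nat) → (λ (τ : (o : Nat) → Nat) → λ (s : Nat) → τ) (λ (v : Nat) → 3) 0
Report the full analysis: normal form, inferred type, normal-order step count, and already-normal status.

reduced normal form:
  λ (ξ : Nat) → λ (τ : Nat) → 3
inferred type:
  (ξ : Nat) → (τ : Nat) → Nat
normal-order step count: 2
started in normal form: no
first redex: a beta-redex


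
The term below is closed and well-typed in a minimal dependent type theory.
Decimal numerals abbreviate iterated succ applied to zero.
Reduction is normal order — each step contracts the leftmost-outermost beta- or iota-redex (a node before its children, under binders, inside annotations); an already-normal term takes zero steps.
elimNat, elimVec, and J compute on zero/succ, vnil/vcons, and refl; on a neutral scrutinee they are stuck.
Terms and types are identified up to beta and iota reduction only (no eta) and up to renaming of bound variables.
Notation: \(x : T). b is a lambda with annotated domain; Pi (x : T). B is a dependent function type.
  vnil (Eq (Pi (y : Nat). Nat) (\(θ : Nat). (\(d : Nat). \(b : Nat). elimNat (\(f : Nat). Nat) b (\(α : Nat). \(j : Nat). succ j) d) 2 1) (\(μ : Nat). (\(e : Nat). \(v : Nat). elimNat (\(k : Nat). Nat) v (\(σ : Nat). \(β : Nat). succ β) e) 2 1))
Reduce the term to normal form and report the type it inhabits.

reduced normal form:
  vnil (Eq (Pi (y : Nat). Nat) (\(θ : Nat). 3) (\(d : Nat). 3))
type:
  Vec (Eq (Pi (y : Nat). Nat) (\(θ : Nat). 3) (\(d : Nat). 3)) 0
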